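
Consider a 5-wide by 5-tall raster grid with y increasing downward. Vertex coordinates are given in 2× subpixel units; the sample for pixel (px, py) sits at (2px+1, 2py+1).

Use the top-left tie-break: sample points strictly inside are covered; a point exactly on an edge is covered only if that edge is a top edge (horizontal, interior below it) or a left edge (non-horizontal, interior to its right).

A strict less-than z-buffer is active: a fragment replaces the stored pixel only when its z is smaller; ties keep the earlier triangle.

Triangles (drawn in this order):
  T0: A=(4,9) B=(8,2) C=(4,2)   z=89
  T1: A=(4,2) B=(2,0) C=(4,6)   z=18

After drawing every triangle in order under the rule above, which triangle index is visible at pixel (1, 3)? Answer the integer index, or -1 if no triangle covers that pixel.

T0:
  2·area = 28  (B↔C swapped to make it positive)
  edge (4, 9)→(4, 2): d=(0,-7) top-left  bias=+0
  edge (4, 2)→(8, 2): d=(4,0) top-left  bias=+0
  edge (8, 2)→(4, 9): d=(-4,7) right/bottom  bias=-1
    (2,1)@(5, 3): e=[7,4,17] → #
    (3,1)@(7, 3): e=[21,4,3] → #
    (4,1)@(9, 3): e=[35,4,-11] → ·
    (2,2)@(5, 5): e=[7,12,9] → #
    (3,2)@(7, 5): e=[21,12,-5] → ·
    (2,3)@(5, 7): e=[7,20,1] → #
    (3,3)@(7, 7): e=[21,20,-13] → ·
    (2,4)@(5, 9): e=[7,28,-7] → ·
  covered (4 px):
    · · · · ·
    · · # # ·
    · · # · ·
    · · # · ·
    · · · · ·
T1:
  2·area = 8  (B↔C swapped to make it positive)
  edge (4, 2)→(4, 6): d=(0,4) right/bottom  bias=-1
  edge (4, 6)→(2, 0): d=(-2,-6) top-left  bias=+0
  edge (2, 0)→(4, 2): d=(2,2) right/bottom  bias=-1
    (1,0)@(3, 1): e=[4,4,0] → ·  [on edge]
    (1,1)@(3, 3): e=[4,0,4] → #  [on edge]
    (2,1)@(5, 3): e=[-4,12,0] → ·  [on edge]
    (1,2)@(3, 5): e=[4,-4,8] → ·
    (3,2)@(7, 5): e=[-12,20,0] → ·  [on edge]
    (4,3)@(9, 7): e=[-20,28,0] → ·  [on edge]
    (2,4)@(5, 9): e=[-4,0,12] → ·  [on edge]
  covered (1 px):
    · · · · ·
    · # · · ·
    · · · · ·
    · · · · ·
    · · · · ·

Z-buffer (winner per pixel, '.' = empty):
  . . . . .
  . 1 0 0 .
  . . 0 . .
  . . 0 . .
  . . . . .

Result: -1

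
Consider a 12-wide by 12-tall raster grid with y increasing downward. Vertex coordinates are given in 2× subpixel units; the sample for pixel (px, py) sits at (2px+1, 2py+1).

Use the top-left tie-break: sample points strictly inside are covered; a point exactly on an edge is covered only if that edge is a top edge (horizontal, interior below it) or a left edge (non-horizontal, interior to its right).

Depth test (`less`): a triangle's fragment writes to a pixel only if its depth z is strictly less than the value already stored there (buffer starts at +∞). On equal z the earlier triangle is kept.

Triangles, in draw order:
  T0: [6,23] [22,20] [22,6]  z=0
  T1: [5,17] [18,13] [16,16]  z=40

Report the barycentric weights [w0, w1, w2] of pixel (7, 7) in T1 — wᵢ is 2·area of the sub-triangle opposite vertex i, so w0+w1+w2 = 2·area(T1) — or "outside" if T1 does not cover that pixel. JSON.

T0:
  2·area = 224  (B↔C swapped to make it positive)
  edge (6, 23)→(22, 6): d=(16,-17) top-left  bias=+0
  edge (22, 6)→(22, 20): d=(0,14) right/bottom  bias=-1
  edge (22, 20)→(6, 23): d=(-16,3) right/bottom  bias=-1
    (10,4)@(21, 9): e=[31,14,179] → #
    (11,4)@(23, 9): e=[65,-14,173] → ·
    (9,5)@(19, 11): e=[29,42,153] → #
    (11,5)@(23, 11): e=[97,-14,141] → ·
    (8,6)@(17, 13): e=[27,70,127] → #
    (11,6)@(23, 13): e=[129,-14,109] → ·
    (7,7)@(15, 15): e=[25,98,101] → #
    (11,7)@(23, 15): e=[161,-14,77] → ·
    (6,8)@(13, 17): e=[23,126,75] → #
    (11,8)@(23, 17): e=[193,-14,45] → ·
    (5,9)@(11, 19): e=[21,154,49] → #
    (11,9)@(23, 19): e=[225,-14,13] → ·
  covered (25 px):
    · · · · · · · · · · · ·
    · · · · · · · · · · · ·
    · · · · · · · · · · · ·
    · · · · · · · · · · · ·
    · · · · · · · · · · # ·
    · · · · · · · · · # # ·
    · · · · · · · · # # # ·
    · · · · · · · # # # # ·
    · · · · · · # # # # # ·
    · · · · · # # # # # # ·
    · · · · # # # # · · · ·
    · · · · · · · · · · · ·
T1:
  2·area = 31
  edge (5, 17)→(18, 13): d=(13,-4) top-left  bias=+0
  edge (18, 13)→(16, 16): d=(-2,3) right/bottom  bias=-1
  edge (16, 16)→(5, 17): d=(-11,1) right/bottom  bias=-1
    (6,7)@(13, 15): e=[6,11,14] → #
    (7,7)@(15, 15): e=[14,5,12] → #
    (8,7)@(17, 15): e=[22,-1,10] → ·
    (2,8)@(5, 17): e=[0,31,0] → ·  [on edge]
    (6,8)@(13, 17): e=[32,7,-8] → ·
    (7,8)@(15, 17): e=[40,1,-10] → ·
  covered (2 px):
    · · · · · · · · · · · ·
    · · · · · · · · · · · ·
    · · · · · · · · · · · ·
    · · · · · · · · · · · ·
    · · · · · · · · · · · ·
    · · · · · · · · · · · ·
    · · · · · · · · · · · ·
    · · · · · · # # · · · ·
    · · · · · · · · · · · ·
    · · · · · · · · · · · ·
    · · · · · · · · · · · ·
    · · · · · · · · · · · ·

Result: [5,12,14]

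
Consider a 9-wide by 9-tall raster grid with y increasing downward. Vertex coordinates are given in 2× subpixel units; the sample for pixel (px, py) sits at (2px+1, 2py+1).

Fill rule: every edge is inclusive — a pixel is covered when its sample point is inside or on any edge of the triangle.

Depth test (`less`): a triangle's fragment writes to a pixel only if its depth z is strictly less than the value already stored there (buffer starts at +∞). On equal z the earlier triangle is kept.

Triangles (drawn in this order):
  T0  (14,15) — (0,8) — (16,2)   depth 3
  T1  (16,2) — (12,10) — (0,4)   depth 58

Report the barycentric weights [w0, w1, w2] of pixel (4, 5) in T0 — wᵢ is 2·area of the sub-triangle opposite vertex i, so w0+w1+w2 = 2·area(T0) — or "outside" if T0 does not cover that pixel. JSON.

T0:
  2·area = 196
  edge (14, 15)→(0, 8): d=(-14,-7) inclusive
  edge (0, 8)→(16, 2): d=(16,-6) inclusive
  edge (16, 2)→(14, 15): d=(-2,13) inclusive
    (7,1)@(15, 3): e=[175,10,11] → X
    (8,1)@(17, 3): e=[189,22,-15] → .
    (4,2)@(9, 5): e=[105,6,85] → X
    (5,2)@(11, 5): e=[119,18,59] → X
    (6,2)@(13, 5): e=[133,30,33] → X
    (8,2)@(17, 5): e=[161,54,-19] → .
    (1,3)@(3, 7): e=[35,2,159] → X
    (2,3)@(5, 7): e=[49,14,133] → X
    (3,3)@(7, 7): e=[63,26,107] → X
    (8,3)@(17, 7): e=[133,86,-23] → .
    (1,4)@(3, 9): e=[7,34,155] → X
    (7,4)@(15, 9): e=[91,106,-1] → .
  covered (24 px):
    . . . . . . . . .
    . . . . . . . X .
    . . . . X X X X .
    . X X X X X X X .
    . X X X X X X . .
    . . . X X X X . .
    . . . . . X X . .
    . . . . . . . . .
    . . . . . . . . .
T1:
  2·area = 120
  edge (16, 2)→(12, 10): d=(-4,8) inclusive
  edge (12, 10)→(0, 4): d=(-12,-6) inclusive
  edge (0, 4)→(16, 2): d=(16,-2) inclusive
    (4,1)@(9, 3): e=[52,66,2] → X
    (5,1)@(11, 3): e=[36,78,6] → X
    (6,1)@(13, 3): e=[20,90,10] → X
    (7,1)@(15, 3): e=[4,102,14] → X
    (8,1)@(17, 3): e=[-12,114,18] → .
    (1,2)@(3, 5): e=[92,6,22] → X
    (2,2)@(5, 5): e=[76,18,26] → X
    (3,2)@(7, 5): e=[60,30,30] → X
    (7,2)@(15, 5): e=[-4,78,46] → .
    (1,3)@(3, 7): e=[84,-18,54] → .
    (2,3)@(5, 7): e=[68,-6,58] → .
    (3,3)@(7, 7): e=[52,6,62] → X
  covered (15 px):
    . . . . . . . . .
    . . . . X X X X .
    . X X X X X X . .
    . . . X X X X . .
    . . . . . X . . .
    . . . . . . . . .
    . . . . . . . . .
    . . . . . . . . .
    . . . . . . . . .

Answer: [102,73,21]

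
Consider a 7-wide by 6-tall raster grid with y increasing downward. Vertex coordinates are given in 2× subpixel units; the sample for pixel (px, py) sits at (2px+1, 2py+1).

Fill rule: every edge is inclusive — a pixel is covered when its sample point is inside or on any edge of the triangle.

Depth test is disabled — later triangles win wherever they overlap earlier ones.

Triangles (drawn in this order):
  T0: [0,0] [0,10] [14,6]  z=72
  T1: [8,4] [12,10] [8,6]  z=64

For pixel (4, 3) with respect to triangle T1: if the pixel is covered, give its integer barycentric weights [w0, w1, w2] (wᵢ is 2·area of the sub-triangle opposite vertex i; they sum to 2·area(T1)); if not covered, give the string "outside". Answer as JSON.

T0:
  2·area = 140  (B↔C swapped to make it positive)
  edge (0, 0)→(14, 6): d=(14,6) inclusive
  edge (14, 6)→(0, 10): d=(-14,4) inclusive
  edge (0, 10)→(0, 0): d=(0,-10) inclusive
    (0,0)@(1, 1): e=[8,122,10] → X
    (1,0)@(3, 1): e=[-4,114,30] → .
    (0,1)@(1, 3): e=[36,94,10] → X
    (1,1)@(3, 3): e=[24,86,30] → X
    (2,1)@(5, 3): e=[12,78,50] → X
    (3,1)@(7, 3): e=[0,70,70] → X  [on edge]
    (4,1)@(9, 3): e=[-12,62,90] → .
    (0,2)@(1, 5): e=[64,66,10] → X
    (4,2)@(9, 5): e=[16,34,90] → X
    (5,2)@(11, 5): e=[4,26,110] → X
    (6,2)@(13, 5): e=[-8,18,130] → .
    (0,3)@(1, 7): e=[92,38,10] → X
  covered (18 px):
    X . . . . . .
    X X X X . . .
    X X X X X X .
    X X X X X . .
    X X . . . . .
    . . . . . . .
T1:
  2·area = 8
  edge (8, 4)→(12, 10): d=(4,6) inclusive
  edge (12, 10)→(8, 6): d=(-4,-4) inclusive
  edge (8, 6)→(8, 4): d=(0,-2) inclusive
    (1,0)@(3, 1): e=[18,0,-10] → .  [on edge]
    (2,1)@(5, 3): e=[14,0,-6] → .  [on edge]
    (3,2)@(7, 5): e=[10,0,-2] → .  [on edge]
    (4,3)@(9, 7): e=[6,0,2] → X  [on edge]
    (5,3)@(11, 7): e=[-6,8,6] → .
    (4,4)@(9, 9): e=[14,-8,2] → .
    (5,4)@(11, 9): e=[2,0,6] → X  [on edge]
    (6,4)@(13, 9): e=[-10,8,10] → .
    (5,5)@(11, 11): e=[10,-8,6] → .
    (6,5)@(13, 11): e=[-2,0,10] → .  [on edge]
  covered (2 px):
    . . . . . . .
    . . . . . . .
    . . . . . . .
    . . . . X . .
    . . . . . X .
    . . . . . . .

Result: [0,2,6]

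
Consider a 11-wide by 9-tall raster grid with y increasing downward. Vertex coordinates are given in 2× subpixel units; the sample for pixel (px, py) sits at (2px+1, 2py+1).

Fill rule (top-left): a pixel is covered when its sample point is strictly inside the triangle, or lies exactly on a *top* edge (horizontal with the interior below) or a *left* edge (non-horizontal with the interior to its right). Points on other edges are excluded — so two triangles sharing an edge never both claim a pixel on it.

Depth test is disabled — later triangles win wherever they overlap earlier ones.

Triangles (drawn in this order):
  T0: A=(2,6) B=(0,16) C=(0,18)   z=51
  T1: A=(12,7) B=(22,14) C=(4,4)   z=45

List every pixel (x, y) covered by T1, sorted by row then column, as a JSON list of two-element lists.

T0:
  2·area = 4  (B↔C swapped to make it positive)
  edge (2, 6)→(0, 18): d=(-2,12) right/bottom  bias=-1
  edge (0, 18)→(0, 16): d=(0,-2) top-left  bias=+0
  edge (0, 16)→(2, 6): d=(2,-10) top-left  bias=+0
    (1,0)@(3, 1): e=[-2,6,0] → .  [on edge]
    (0,5)@(1, 11): e=[2,2,0] → X  [on edge]
    (1,5)@(3, 11): e=[-22,6,20] → .
    (0,6)@(1, 13): e=[-2,2,4] → .
  covered (1 px):
    . . . . . . . . . . .
    . . . . . . . . . . .
    . . . . . . . . . . .
    . . . . . . . . . . .
    . . . . . . . . . . .
    X . . . . . . . . . .
    . . . . . . . . . . .
    . . . . . . . . . . .
    . . . . . . . . . . .
T1:
  2·area = 26
  edge (12, 7)→(22, 14): d=(10,7) right/bottom  bias=-1
  edge (22, 14)→(4, 4): d=(-18,-10) top-left  bias=+0
  edge (4, 4)→(12, 7): d=(8,3) right/bottom  bias=-1
    (5,3)@(11, 7): e=[7,16,3] → X
    (6,3)@(13, 7): e=[-7,36,-3] → .
    (5,4)@(11, 9): e=[27,-20,19] → .
    (6,4)@(13, 9): e=[13,0,13] → X  [on edge]
    (7,4)@(15, 9): e=[-1,20,7] → .
    (6,5)@(13, 11): e=[33,-36,29] → .
    (8,5)@(17, 11): e=[5,4,17] → X
    (9,5)@(19, 11): e=[-9,24,11] → .
    (8,6)@(17, 13): e=[25,-32,33] → .
  covered (3 px):
    . . . . . . . . . . .
    . . . . . . . . . . .
    . . . . . . . . . . .
    . . . . . X . . . . .
    . . . . . . X . . . .
    . . . . . . . . X . .
    . . . . . . . . . . .
    . . . . . . . . . . .
    . . . . . . . . . . .

Answer: [[5,3],[6,4],[8,5]]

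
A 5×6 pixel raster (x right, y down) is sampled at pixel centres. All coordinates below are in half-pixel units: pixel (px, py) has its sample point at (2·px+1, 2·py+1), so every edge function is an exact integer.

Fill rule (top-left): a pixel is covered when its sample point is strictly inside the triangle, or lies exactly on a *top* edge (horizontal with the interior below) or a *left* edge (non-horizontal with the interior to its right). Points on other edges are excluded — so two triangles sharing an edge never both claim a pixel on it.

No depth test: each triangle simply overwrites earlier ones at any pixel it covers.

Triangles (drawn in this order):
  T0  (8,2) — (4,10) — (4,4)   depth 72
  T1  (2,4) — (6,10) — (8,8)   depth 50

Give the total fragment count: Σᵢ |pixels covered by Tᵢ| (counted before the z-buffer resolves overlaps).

T0:
  2·area = 24
  edge (8, 2)→(4, 10): d=(-4,8) right/bottom  bias=-1
  edge (4, 10)→(4, 4): d=(0,-6) top-left  bias=+0
  edge (4, 4)→(8, 2): d=(4,-2) top-left  bias=+0
    (3,1)@(7, 3): e=[4,18,2] → █
    (4,1)@(9, 3): e=[-12,30,6] → ·
    (2,2)@(5, 5): e=[12,6,6] → █
    (3,2)@(7, 5): e=[-4,18,10] → ·
    (2,3)@(5, 7): e=[4,6,14] → █
    (3,3)@(7, 7): e=[-12,18,18] → ·
    (2,4)@(5, 9): e=[-4,6,22] → ·
  covered (3 px):
    · · · · ·
    · · · █ ·
    · · █ · ·
    · · █ · ·
    · · · · ·
    · · · · ·
T1:
  2·area = 20  (B↔C swapped to make it positive)
  edge (2, 4)→(8, 8): d=(6,4) right/bottom  bias=-1
  edge (8, 8)→(6, 10): d=(-2,2) right/bottom  bias=-1
  edge (6, 10)→(2, 4): d=(-4,-6) top-left  bias=+0
    (1,2)@(3, 5): e=[2,16,2] → █
    (2,2)@(5, 5): e=[-6,12,14] → ·
    (1,3)@(3, 7): e=[14,12,-6] → ·
    (2,3)@(5, 7): e=[6,8,6] → █
    (3,3)@(7, 7): e=[-2,4,18] → ·
    (4,3)@(9, 7): e=[-10,0,30] → ·  [on edge]
    (2,4)@(5, 9): e=[18,4,-2] → ·
    (3,4)@(7, 9): e=[10,0,10] → ·  [on edge]
    (2,5)@(5, 11): e=[30,0,-10] → ·  [on edge]
  covered (2 px):
    · · · · ·
    · · · · ·
    · █ · · ·
    · · █ · ·
    · · · · ·
    · · · · ·

Result: 5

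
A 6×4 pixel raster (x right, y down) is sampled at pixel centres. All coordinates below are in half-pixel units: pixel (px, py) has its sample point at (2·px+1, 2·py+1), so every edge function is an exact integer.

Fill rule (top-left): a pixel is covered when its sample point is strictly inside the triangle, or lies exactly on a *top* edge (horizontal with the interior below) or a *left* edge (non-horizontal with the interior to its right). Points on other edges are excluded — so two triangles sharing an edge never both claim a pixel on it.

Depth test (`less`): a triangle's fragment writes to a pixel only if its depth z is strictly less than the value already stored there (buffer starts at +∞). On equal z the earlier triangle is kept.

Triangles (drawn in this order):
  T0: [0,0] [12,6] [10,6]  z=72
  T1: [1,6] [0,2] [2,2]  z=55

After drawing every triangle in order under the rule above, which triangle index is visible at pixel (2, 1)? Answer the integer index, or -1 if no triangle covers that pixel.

T0:
  2·area = 12
  edge (0, 0)→(12, 6): d=(12,6) right/bottom  bias=-1
  edge (12, 6)→(10, 6): d=(-2,0) right/bottom  bias=-1
  edge (10, 6)→(0, 0): d=(-10,-6) top-left  bias=+0
    (2,1)@(5, 3): e=[6,6,0] → #  [on edge]
    (3,1)@(7, 3): e=[-6,6,12] → ·
    (2,2)@(5, 5): e=[30,2,-20] → ·
    (4,2)@(9, 5): e=[6,2,4] → #
    (5,2)@(11, 5): e=[-6,2,16] → ·
    (4,3)@(9, 7): e=[30,-2,-16] → ·
  covered (2 px):
    · · · · · ·
    · · # · · ·
    · · · · # ·
    · · · · · ·
T1:
  2·area = 8
  edge (1, 6)→(0, 2): d=(-1,-4) top-left  bias=+0
  edge (0, 2)→(2, 2): d=(2,0) top-left  bias=+0
  edge (2, 2)→(1, 6): d=(-1,4) right/bottom  bias=-1
    (0,1)@(1, 3): e=[3,2,3] → #
    (1,1)@(3, 3): e=[11,2,-5] → ·
    (0,2)@(1, 5): e=[1,6,1] → #
    (1,2)@(3, 5): e=[9,6,-7] → ·
    (0,3)@(1, 7): e=[-1,10,-1] → ·
  covered (2 px):
    · · · · · ·
    # · · · · ·
    # · · · · ·
    · · · · · ·

Z-buffer (winner per pixel, '.' = empty):
  . . . . . .
  1 . 0 . . .
  1 . . . 0 .
  . . . . . .

Result: 0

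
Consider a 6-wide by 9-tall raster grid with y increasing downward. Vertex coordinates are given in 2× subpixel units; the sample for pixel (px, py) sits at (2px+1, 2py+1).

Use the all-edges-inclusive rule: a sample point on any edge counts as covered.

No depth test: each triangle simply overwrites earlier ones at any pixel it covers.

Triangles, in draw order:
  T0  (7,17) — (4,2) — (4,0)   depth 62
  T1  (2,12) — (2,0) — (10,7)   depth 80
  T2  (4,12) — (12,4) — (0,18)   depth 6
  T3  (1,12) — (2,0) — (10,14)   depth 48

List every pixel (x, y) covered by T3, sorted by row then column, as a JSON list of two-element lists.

T0:
  2·area = 6
  edge (7, 17)→(4, 2): d=(-3,-15) inclusive
  edge (4, 2)→(4, 0): d=(0,-2) inclusive
  edge (4, 0)→(7, 17): d=(3,17) inclusive
    (2,3)@(5, 7): e=[0,2,4] → #  [on edge]
    (3,3)@(7, 7): e=[30,6,-30] → ·
    (2,4)@(5, 9): e=[-6,2,10] → ·
    (3,8)@(7, 17): e=[0,6,0] → #  [on edge]
    (4,8)@(9, 17): e=[30,10,-34] → ·
  covered (2 px):
    · · · · · ·
    · · · · · ·
    · · · · · ·
    · · # · · ·
    · · · · · ·
    · · · · · ·
    · · · · · ·
    · · · · · ·
    · · · # · ·
T1:
  2·area = 96
  edge (2, 12)→(2, 0): d=(0,-12) inclusive
  edge (2, 0)→(10, 7): d=(8,7) inclusive
  edge (10, 7)→(2, 12): d=(-8,5) inclusive
    (1,0)@(3, 1): e=[12,1,83] → #
    (2,0)@(5, 1): e=[36,-13,73] → ·
    (1,1)@(3, 3): e=[12,17,67] → #
    (2,1)@(5, 3): e=[36,3,57] → #
    (3,1)@(7, 3): e=[60,-11,47] → ·
    (1,2)@(3, 5): e=[12,33,51] → #
    (3,2)@(7, 5): e=[60,5,31] → #
    (4,2)@(9, 5): e=[84,-9,21] → ·
    (1,3)@(3, 7): e=[12,49,35] → #
    (4,3)@(9, 7): e=[84,7,5] → #
    (5,3)@(11, 7): e=[108,-7,-5] → ·
    (1,4)@(3, 9): e=[12,65,19] → #
  covered (13 px):
    · # · · · ·
    · # # · · ·
    · # # # · ·
    · # # # # ·
    · # # · · ·
    · # · · · ·
    · · · · · ·
    · · · · · ·
    · · · · · ·
T2:
  2·area = 16
  edge (4, 12)→(12, 4): d=(8,-8) inclusive
  edge (12, 4)→(0, 18): d=(-12,14) inclusive
  edge (0, 18)→(4, 12): d=(4,-6) inclusive
    (5,2)@(11, 5): e=[0,2,14] → #  [on edge]
    (4,3)@(9, 7): e=[0,6,10] → #  [on edge]
    (5,3)@(11, 7): e=[16,-22,22] → ·
    (3,4)@(7, 9): e=[0,10,6] → #  [on edge]
    (4,4)@(9, 9): e=[16,-18,18] → ·
    (2,5)@(5, 11): e=[0,14,2] → #  [on edge]
    (3,5)@(7, 11): e=[16,-14,14] → ·
    (1,6)@(3, 13): e=[0,18,-2] → ·  [on edge]
    (2,6)@(5, 13): e=[16,-10,10] → ·
    (0,7)@(1, 15): e=[0,22,-6] → ·  [on edge]
  covered (4 px):
    · · · · · ·
    · · · · · ·
    · · · · · #
    · · · · # ·
    · · · # · ·
    · · # · · ·
    · · · · · ·
    · · · · · ·
    · · · · · ·
T3:
  2·area = 110
  edge (1, 12)→(2, 0): d=(1,-12) inclusive
  edge (2, 0)→(10, 14): d=(8,14) inclusive
  edge (10, 14)→(1, 12): d=(-9,-2) inclusive
    (1,1)@(3, 3): e=[15,10,85] → #
    (2,1)@(5, 3): e=[39,-18,89] → ·
    (1,2)@(3, 5): e=[17,26,67] → #
    (2,2)@(5, 5): e=[41,-2,71] → ·
    (1,3)@(3, 7): e=[19,42,49] → #
    (2,3)@(5, 7): e=[43,14,53] → #
    (3,3)@(7, 7): e=[67,-14,57] → ·
    (1,4)@(3, 9): e=[21,58,31] → #
    (3,4)@(7, 9): e=[69,2,39] → #
    (4,4)@(9, 9): e=[93,-26,43] → ·
    (1,5)@(3, 11): e=[23,74,13] → #
    (4,5)@(9, 11): e=[95,-10,25] → ·
  covered (12 px):
    · · · · · ·
    · # · · · ·
    · # · · · ·
    · # # · · ·
    · # # # · ·
    · # # # · ·
    · · · # # ·
    · · · · · ·
    · · · · · ·

Final: [[1,1],[1,2],[1,3],[2,3],[1,4],[2,4],[3,4],[1,5],[2,5],[3,5],[3,6],[4,6]]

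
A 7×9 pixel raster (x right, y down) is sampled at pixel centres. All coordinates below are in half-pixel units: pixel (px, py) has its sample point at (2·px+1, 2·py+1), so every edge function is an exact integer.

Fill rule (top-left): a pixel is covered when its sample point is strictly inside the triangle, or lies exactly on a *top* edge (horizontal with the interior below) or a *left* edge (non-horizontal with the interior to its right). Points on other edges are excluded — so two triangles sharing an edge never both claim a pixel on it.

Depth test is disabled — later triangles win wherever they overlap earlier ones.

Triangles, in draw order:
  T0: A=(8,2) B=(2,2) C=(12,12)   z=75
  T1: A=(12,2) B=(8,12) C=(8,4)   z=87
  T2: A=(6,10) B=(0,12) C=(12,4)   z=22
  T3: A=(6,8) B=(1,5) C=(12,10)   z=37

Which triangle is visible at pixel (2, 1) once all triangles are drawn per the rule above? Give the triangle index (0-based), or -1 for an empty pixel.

T0:
  2·area = 60  (B↔C swapped to make it positive)
  edge (8, 2)→(12, 12): d=(4,10) right/bottom  bias=-1
  edge (12, 12)→(2, 2): d=(-10,-10) top-left  bias=+0
  edge (2, 2)→(8, 2): d=(6,0) top-left  bias=+0
    (0,0)@(1, 1): e=[66,0,-6] → ·  [on edge]
    (1,1)@(3, 3): e=[54,0,6] → #  [on edge]
    (2,1)@(5, 3): e=[34,20,6] → #
    (3,1)@(7, 3): e=[14,40,6] → #
    (4,1)@(9, 3): e=[-6,60,6] → ·
    (1,2)@(3, 5): e=[62,-20,18] → ·
    (2,2)@(5, 5): e=[42,0,18] → #  [on edge]
    (4,2)@(9, 5): e=[2,40,18] → #
    (5,2)@(11, 5): e=[-18,60,18] → ·
    (2,3)@(5, 7): e=[50,-20,30] → ·
    (3,3)@(7, 7): e=[30,0,30] → #  [on edge]
    (5,3)@(11, 7): e=[-10,40,30] → ·
    (4,4)@(9, 9): e=[18,0,42] → #  [on edge]
    (5,5)@(11, 11): e=[6,0,54] → #  [on edge]
    (6,6)@(13, 13): e=[-6,0,66] → ·  [on edge]
  covered (10 px):
    · · · · · · ·
    · # # # · · ·
    · · # # # · ·
    · · · # # · ·
    · · · · # · ·
    · · · · · # ·
    · · · · · · ·
    · · · · · · ·
    · · · · · · ·
T1:
  2·area = 32
  edge (12, 2)→(8, 12): d=(-4,10) right/bottom  bias=-1
  edge (8, 12)→(8, 4): d=(0,-8) top-left  bias=+0
  edge (8, 4)→(12, 2): d=(4,-2) top-left  bias=+0
    (5,1)@(11, 3): e=[6,24,2] → #
    (6,1)@(13, 3): e=[-14,40,6] → ·
    (4,2)@(9, 5): e=[18,8,6] → #
    (5,2)@(11, 5): e=[-2,24,10] → ·
    (4,3)@(9, 7): e=[10,8,14] → #
    (5,3)@(11, 7): e=[-10,24,18] → ·
    (4,4)@(9, 9): e=[2,8,22] → #
    (5,4)@(11, 9): e=[-18,24,26] → ·
    (4,5)@(9, 11): e=[-6,8,30] → ·
  covered (4 px):
    · · · · · · ·
    · · · · · # ·
    · · · · # · ·
    · · · · # · ·
    · · · · # · ·
    · · · · · · ·
    · · · · · · ·
    · · · · · · ·
    · · · · · · ·
T2:
  2·area = 24
  edge (6, 10)→(0, 12): d=(-6,2) right/bottom  bias=-1
  edge (0, 12)→(12, 4): d=(12,-8) top-left  bias=+0
  edge (12, 4)→(6, 10): d=(-6,6) right/bottom  bias=-1
    (6,1)@(13, 3): e=[28,-4,0] → ·  [on edge]
    (5,2)@(11, 5): e=[20,4,0] → ·  [on edge]
    (4,3)@(9, 7): e=[12,12,0] → ·  [on edge]
    (2,4)@(5, 9): e=[8,4,12] → #
    (3,4)@(7, 9): e=[4,20,0] → ·  [on edge]
    (4,4)@(9, 9): e=[0,36,-12] → ·  [on edge]
    (1,5)@(3, 11): e=[0,12,12] → ·  [on edge]
    (2,5)@(5, 11): e=[-4,28,0] → ·  [on edge]
    (1,6)@(3, 13): e=[-12,36,0] → ·  [on edge]
    (0,7)@(1, 15): e=[-20,44,0] → ·  [on edge]
  covered (1 px):
    · · · · · · ·
    · · · · · · ·
    · · · · · · ·
    · · · · · · ·
    · · # · · · ·
    · · · · · · ·
    · · · · · · ·
    · · · · · · ·
    · · · · · · ·
T3:
  2·area = 8
  edge (6, 8)→(1, 5): d=(-5,-3) top-left  bias=+0
  edge (1, 5)→(12, 10): d=(11,5) right/bottom  bias=-1
  edge (12, 10)→(6, 8): d=(-6,-2) top-left  bias=+0
    (0,2)@(1, 5): e=[0,0,8] → ·  [on edge]
    (1,3)@(3, 7): e=[-4,12,0] → ·  [on edge]
    (2,3)@(5, 7): e=[2,2,4] → #
    (3,3)@(7, 7): e=[8,-8,8] → ·
    (2,4)@(5, 9): e=[-8,24,-8] → ·
    (4,4)@(9, 9): e=[4,4,0] → #  [on edge]
    (5,4)@(11, 9): e=[10,-6,4] → ·
    (4,5)@(9, 11): e=[-6,26,-12] → ·
    (5,5)@(11, 11): e=[0,16,-8] → ·  [on edge]
  covered (2 px):
    · · · · · · ·
    · · · · · · ·
    · · · · · · ·
    · · # · · · ·
    · · · · # · ·
    · · · · · · ·
    · · · · · · ·
    · · · · · · ·
    · · · · · · ·

Z-buffer (winner per pixel, '.' = empty):
  . . . . . . .
  . 0 0 0 . 1 .
  . . 0 0 1 . .
  . . 3 0 1 . .
  . . 2 . 3 . .
  . . . . . 0 .
  . . . . . . .
  . . . . . . .
  . . . . . . .

Answer: 0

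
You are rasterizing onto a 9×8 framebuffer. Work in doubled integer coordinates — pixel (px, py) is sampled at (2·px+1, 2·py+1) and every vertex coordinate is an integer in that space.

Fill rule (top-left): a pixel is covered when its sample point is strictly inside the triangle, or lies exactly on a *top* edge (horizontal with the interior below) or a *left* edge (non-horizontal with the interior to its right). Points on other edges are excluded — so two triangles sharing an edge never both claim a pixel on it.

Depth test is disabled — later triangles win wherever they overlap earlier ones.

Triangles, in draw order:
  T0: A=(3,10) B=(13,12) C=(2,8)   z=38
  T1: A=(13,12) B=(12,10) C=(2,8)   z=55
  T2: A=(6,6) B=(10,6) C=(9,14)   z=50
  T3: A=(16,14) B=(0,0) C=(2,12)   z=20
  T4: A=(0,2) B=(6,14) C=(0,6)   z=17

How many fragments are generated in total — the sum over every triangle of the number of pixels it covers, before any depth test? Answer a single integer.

T0:
  2·area = 18  (B↔C swapped to make it positive)
  edge (3, 10)→(2, 8): d=(-1,-2) top-left  bias=+0
  edge (2, 8)→(13, 12): d=(11,4) right/bottom  bias=-1
  edge (13, 12)→(3, 10): d=(-10,-2) top-left  bias=+0
    (1,4)@(3, 9): e=[1,7,10] → #
    (2,4)@(5, 9): e=[5,-1,14] → ·
    (1,5)@(3, 11): e=[-1,29,-10] → ·
    (4,5)@(9, 11): e=[11,5,2] → #
    (5,5)@(11, 11): e=[15,-3,6] → ·
    (4,6)@(9, 13): e=[9,27,-18] → ·
  covered (2 px):
    · · · · · · · · ·
    · · · · · · · · ·
    · · · · · · · · ·
    · · · · · · · · ·
    · # · · · · · · ·
    · · · · # · · · ·
    · · · · · · · · ·
    · · · · · · · · ·
T1:
  2·area = 18  (B↔C swapped to make it positive)
  edge (13, 12)→(2, 8): d=(-11,-4) top-left  bias=+0
  edge (2, 8)→(12, 10): d=(10,2) right/bottom  bias=-1
  edge (12, 10)→(13, 12): d=(1,2) right/bottom  bias=-1
    (2,4)@(5, 9): e=[1,4,13] → #
    (3,4)@(7, 9): e=[9,0,9] → ·  [on edge]
    (2,5)@(5, 11): e=[-21,24,15] → ·
    (5,5)@(11, 11): e=[3,12,3] → #
    (6,5)@(13, 11): e=[11,8,-1] → ·
    (8,5)@(17, 11): e=[27,0,-9] → ·  [on edge]
    (5,6)@(11, 13): e=[-19,32,5] → ·
  covered (2 px):
    · · · · · · · · ·
    · · · · · · · · ·
    · · · · · · · · ·
    · · · · · · · · ·
    · · # · · · · · ·
    · · · · · # · · ·
    · · · · · · · · ·
    · · · · · · · · ·
T2:
  2·area = 32
  edge (6, 6)→(10, 6): d=(4,0) top-left  bias=+0
  edge (10, 6)→(9, 14): d=(-1,8) right/bottom  bias=-1
  edge (9, 14)→(6, 6): d=(-3,-8) top-left  bias=+0
    (3,3)@(7, 7): e=[4,23,5] → #
    (4,3)@(9, 7): e=[4,7,21] → #
    (5,3)@(11, 7): e=[4,-9,37] → ·
    (3,4)@(7, 9): e=[12,21,-1] → ·
    (4,4)@(9, 9): e=[12,5,15] → #
    (5,4)@(11, 9): e=[12,-11,31] → ·
    (4,5)@(9, 11): e=[20,3,9] → #
    (5,5)@(11, 11): e=[20,-13,25] → ·
    (4,6)@(9, 13): e=[28,1,3] → #
    (5,6)@(11, 13): e=[28,-15,19] → ·
    (4,7)@(9, 15): e=[36,-1,-3] → ·
  covered (5 px):
    · · · · · · · · ·
    · · · · · · · · ·
    · · · · · · · · ·
    · · · # # · · · ·
    · · · · # · · · ·
    · · · · # · · · ·
    · · · · # · · · ·
    · · · · · · · · ·
T3:
  2·area = 164  (B↔C swapped to make it positive)
  edge (16, 14)→(2, 12): d=(-14,-2) top-left  bias=+0
  edge (2, 12)→(0, 0): d=(-2,-12) top-left  bias=+0
  edge (0, 0)→(16, 14): d=(16,14) right/bottom  bias=-1
    (0,0)@(1, 1): e=[152,10,2] → #
    (1,0)@(3, 1): e=[156,34,-26] → ·
    (0,1)@(1, 3): e=[124,6,34] → #
    (1,1)@(3, 3): e=[128,30,6] → #
    (2,1)@(5, 3): e=[132,54,-22] → ·
    (0,2)@(1, 5): e=[96,2,66] → #
    (2,2)@(5, 5): e=[104,50,10] → #
    (3,2)@(7, 5): e=[108,74,-18] → ·
    (0,3)@(1, 7): e=[68,-2,98] → ·
    (1,3)@(3, 7): e=[72,22,70] → #
    (3,3)@(7, 7): e=[80,70,14] → #
    (4,3)@(9, 7): e=[84,94,-14] → ·
    (4,6)@(9, 13): e=[0,82,82] → #  [on edge]
  covered (21 px):
    # · · · · · · · ·
    # # · · · · · · ·
    # # # · · · · · ·
    · # # # · · · · ·
    · # # # # · · · ·
    · # # # # # · · ·
    · · · · # # # · ·
    · · · · · · · · ·
T4:
  2·area = 24
  edge (0, 2)→(6, 14): d=(6,12) right/bottom  bias=-1
  edge (6, 14)→(0, 6): d=(-6,-8) top-left  bias=+0
  edge (0, 6)→(0, 2): d=(0,-4) top-left  bias=+0
    (0,2)@(1, 5): e=[6,14,4] → #
    (1,2)@(3, 5): e=[-18,30,12] → ·
    (0,3)@(1, 7): e=[18,2,4] → #
    (1,3)@(3, 7): e=[-6,18,12] → ·
    (0,4)@(1, 9): e=[30,-10,4] → ·
    (1,4)@(3, 9): e=[6,6,12] → #
    (2,4)@(5, 9): e=[-18,22,20] → ·
    (1,5)@(3, 11): e=[18,-6,12] → ·
  covered (3 px):
    · · · · · · · · ·
    · · · · · · · · ·
    # · · · · · · · ·
    # · · · · · · · ·
    · # · · · · · · ·
    · · · · · · · · ·
    · · · · · · · · ·
    · · · · · · · · ·

Answer: 33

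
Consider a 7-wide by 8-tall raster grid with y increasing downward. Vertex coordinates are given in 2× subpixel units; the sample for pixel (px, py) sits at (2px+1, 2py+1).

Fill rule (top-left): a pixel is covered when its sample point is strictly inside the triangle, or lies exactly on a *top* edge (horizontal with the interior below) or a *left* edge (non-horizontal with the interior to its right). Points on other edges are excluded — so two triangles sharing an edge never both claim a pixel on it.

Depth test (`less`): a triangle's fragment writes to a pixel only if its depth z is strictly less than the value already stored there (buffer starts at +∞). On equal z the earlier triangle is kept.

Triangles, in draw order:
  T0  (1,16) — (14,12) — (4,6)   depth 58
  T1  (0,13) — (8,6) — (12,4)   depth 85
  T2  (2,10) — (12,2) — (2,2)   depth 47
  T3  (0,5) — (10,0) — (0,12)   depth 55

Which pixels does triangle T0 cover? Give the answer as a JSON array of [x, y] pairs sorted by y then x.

T0:
  2·area = 118  (B↔C swapped to make it positive)
  edge (1, 16)→(4, 6): d=(3,-10) top-left  bias=+0
  edge (4, 6)→(14, 12): d=(10,6) right/bottom  bias=-1
  edge (14, 12)→(1, 16): d=(-13,4) right/bottom  bias=-1
    (2,3)@(5, 7): e=[13,4,101] → #
    (3,3)@(7, 7): e=[33,-8,93] → ·
    (2,4)@(5, 9): e=[19,24,75] → #
    (3,4)@(7, 9): e=[39,12,67] → #
    (4,4)@(9, 9): e=[59,0,59] → ·  [on edge]
    (1,5)@(3, 11): e=[5,56,57] → #
    (4,5)@(9, 11): e=[65,20,33] → #
    (5,5)@(11, 11): e=[85,8,25] → #
    (6,5)@(13, 11): e=[105,-4,17] → ·
    (1,6)@(3, 13): e=[11,76,31] → #
    (5,6)@(11, 13): e=[91,28,-1] → ·
    (1,7)@(3, 15): e=[17,96,5] → #
  covered (13 px):
    · · · · · · ·
    · · · · · · ·
    · · · · · · ·
    · · # · · · ·
    · · # # · · ·
    · # # # # # ·
    · # # # # · ·
    · # · · · · ·
T1:
  2·area = 12
  edge (0, 13)→(8, 6): d=(8,-7) top-left  bias=+0
  edge (8, 6)→(12, 4): d=(4,-2) top-left  bias=+0
  edge (12, 4)→(0, 13): d=(-12,9) right/bottom  bias=-1
    (3,3)@(7, 7): e=[1,2,9] → #
    (4,3)@(9, 7): e=[15,6,-9] → ·
    (2,4)@(5, 9): e=[3,6,3] → #
    (3,4)@(7, 9): e=[17,10,-15] → ·
    (2,5)@(5, 11): e=[19,14,-21] → ·
  covered (2 px):
    · · · · · · ·
    · · · · · · ·
    · · · · · · ·
    · · · # · · ·
    · · # · · · ·
    · · · · · · ·
    · · · · · · ·
    · · · · · · ·
T2:
  2·area = 80  (B↔C swapped to make it positive)
  edge (2, 10)→(2, 2): d=(0,-8) top-left  bias=+0
  edge (2, 2)→(12, 2): d=(10,0) top-left  bias=+0
  edge (12, 2)→(2, 10): d=(-10,8) right/bottom  bias=-1
    (1,1)@(3, 3): e=[8,10,62] → #
    (2,1)@(5, 3): e=[24,10,46] → #
    (3,1)@(7, 3): e=[40,10,30] → #
    (4,1)@(9, 3): e=[56,10,14] → #
    (5,1)@(11, 3): e=[72,10,-2] → ·
    (1,2)@(3, 5): e=[8,30,42] → #
    (4,2)@(9, 5): e=[56,30,-6] → ·
    (1,3)@(3, 7): e=[8,50,22] → #
    (3,3)@(7, 7): e=[40,50,-10] → ·
    (1,4)@(3, 9): e=[8,70,2] → #
    (2,4)@(5, 9): e=[24,70,-14] → ·
    (1,5)@(3, 11): e=[8,90,-18] → ·
  covered (10 px):
    · · · · · · ·
    · # # # # · ·
    · # # # · · ·
    · # # · · · ·
    · # · · · · ·
    · · · · · · ·
    · · · · · · ·
    · · · · · · ·
T3:
  2·area = 70
  edge (0, 5)→(10, 0): d=(10,-5) top-left  bias=+0
  edge (10, 0)→(0, 12): d=(-10,12) right/bottom  bias=-1
  edge (0, 12)→(0, 5): d=(0,-7) top-left  bias=+0
    (4,0)@(9, 1): e=[5,2,63] → #
    (5,0)@(11, 1): e=[15,-22,77] → ·
    (2,1)@(5, 3): e=[5,30,35] → #
    (3,1)@(7, 3): e=[15,6,49] → #
    (4,1)@(9, 3): e=[25,-18,63] → ·
    (0,2)@(1, 5): e=[5,58,7] → #
    (1,2)@(3, 5): e=[15,34,21] → #
    (3,2)@(7, 5): e=[35,-14,49] → ·
    (0,3)@(1, 7): e=[25,38,7] → #
    (2,3)@(5, 7): e=[45,-10,35] → ·
    (0,4)@(1, 9): e=[45,18,7] → #
    (1,4)@(3, 9): e=[55,-6,21] → ·
  covered (9 px):
    · · · · # · ·
    · · # # · · ·
    # # # · · · ·
    # # · · · · ·
    # · · · · · ·
    · · · · · · ·
    · · · · · · ·
    · · · · · · ·

Final: [[2,3],[2,4],[3,4],[1,5],[2,5],[3,5],[4,5],[5,5],[1,6],[2,6],[3,6],[4,6],[1,7]]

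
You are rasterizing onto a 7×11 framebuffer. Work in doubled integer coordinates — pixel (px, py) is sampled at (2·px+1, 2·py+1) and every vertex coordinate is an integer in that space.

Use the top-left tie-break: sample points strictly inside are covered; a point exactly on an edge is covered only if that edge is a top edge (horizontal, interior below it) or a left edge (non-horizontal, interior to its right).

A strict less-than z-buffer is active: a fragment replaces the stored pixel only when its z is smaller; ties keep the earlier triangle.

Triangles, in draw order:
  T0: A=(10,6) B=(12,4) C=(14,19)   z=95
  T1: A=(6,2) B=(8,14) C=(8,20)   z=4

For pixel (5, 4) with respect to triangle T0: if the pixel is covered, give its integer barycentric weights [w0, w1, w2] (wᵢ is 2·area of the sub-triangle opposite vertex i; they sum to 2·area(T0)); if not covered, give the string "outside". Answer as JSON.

T0:
  2·area = 34
  edge (10, 6)→(12, 4): d=(2,-2) top-left  bias=+0
  edge (12, 4)→(14, 19): d=(2,15) right/bottom  bias=-1
  edge (14, 19)→(10, 6): d=(-4,-13) top-left  bias=+0
    (6,1)@(13, 3): e=[0,-17,51] → ·  [on edge]
    (5,2)@(11, 5): e=[0,17,17] → #  [on edge]
    (6,2)@(13, 5): e=[4,-13,43] → ·
    (4,3)@(9, 7): e=[0,51,-17] → ·  [on edge]
    (5,3)@(11, 7): e=[4,21,9] → #
    (6,3)@(13, 7): e=[8,-9,35] → ·
    (3,4)@(7, 9): e=[0,85,-51] → ·  [on edge]
    (5,4)@(11, 9): e=[8,25,1] → #
    (6,4)@(13, 9): e=[12,-5,27] → ·
    (2,5)@(5, 11): e=[0,119,-85] → ·  [on edge]
    (5,5)@(11, 11): e=[12,29,-7] → ·
    (1,6)@(3, 13): e=[0,153,-119] → ·  [on edge]
    (0,7)@(1, 15): e=[0,187,-153] → ·  [on edge]
  covered (5 px):
    · · · · · · ·
    · · · · · · ·
    · · · · · # ·
    · · · · · # ·
    · · · · · # ·
    · · · · · · ·
    · · · · · · #
    · · · · · · #
    · · · · · · ·
    · · · · · · ·
    · · · · · · ·
T1:
  2·area = 12
  edge (6, 2)→(8, 14): d=(2,12) right/bottom  bias=-1
  edge (8, 14)→(8, 20): d=(0,6) right/bottom  bias=-1
  edge (8, 20)→(6, 2): d=(-2,-18) top-left  bias=+0
    (3,4)@(7, 9): e=[2,6,4] → #
    (4,4)@(9, 9): e=[-22,-6,40] → ·
    (3,5)@(7, 11): e=[6,6,0] → #  [on edge]
    (4,5)@(9, 11): e=[-18,-6,36] → ·
    (3,6)@(7, 13): e=[10,6,-4] → ·
  covered (2 px):
    · · · · · · ·
    · · · · · · ·
    · · · · · · ·
    · · · · · · ·
    · · · # · · ·
    · · · # · · ·
    · · · · · · ·
    · · · · · · ·
    · · · · · · ·
    · · · · · · ·
    · · · · · · ·

Result: [25,1,8]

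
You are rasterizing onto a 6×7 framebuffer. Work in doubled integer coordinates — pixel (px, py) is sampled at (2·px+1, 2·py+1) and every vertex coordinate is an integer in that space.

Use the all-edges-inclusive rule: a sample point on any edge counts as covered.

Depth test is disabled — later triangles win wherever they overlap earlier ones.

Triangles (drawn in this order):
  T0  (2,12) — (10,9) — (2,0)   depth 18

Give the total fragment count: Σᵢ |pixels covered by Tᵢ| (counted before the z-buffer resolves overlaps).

T0:
  2·area = 96  (B↔C swapped to make it positive)
  edge (2, 12)→(2, 0): d=(0,-12) inclusive
  edge (2, 0)→(10, 9): d=(8,9) inclusive
  edge (10, 9)→(2, 12): d=(-8,3) inclusive
    (1,1)@(3, 3): e=[12,15,69] → █
    (2,1)@(5, 3): e=[36,-3,63] → ·
    (1,2)@(3, 5): e=[12,31,53] → █
    (2,2)@(5, 5): e=[36,13,47] → █
    (3,2)@(7, 5): e=[60,-5,41] → ·
    (1,3)@(3, 7): e=[12,47,37] → █
    (3,3)@(7, 7): e=[60,11,25] → █
    (4,3)@(9, 7): e=[84,-7,19] → ·
    (1,4)@(3, 9): e=[12,63,21] → █
    (4,4)@(9, 9): e=[84,9,3] → █
    (5,4)@(11, 9): e=[108,-9,-3] → ·
    (1,5)@(3, 11): e=[12,79,5] → █
  covered (11 px):
    · · · · · ·
    · █ · · · ·
    · █ █ · · ·
    · █ █ █ · ·
    · █ █ █ █ ·
    · █ · · · ·
    · · · · · ·

Final: 11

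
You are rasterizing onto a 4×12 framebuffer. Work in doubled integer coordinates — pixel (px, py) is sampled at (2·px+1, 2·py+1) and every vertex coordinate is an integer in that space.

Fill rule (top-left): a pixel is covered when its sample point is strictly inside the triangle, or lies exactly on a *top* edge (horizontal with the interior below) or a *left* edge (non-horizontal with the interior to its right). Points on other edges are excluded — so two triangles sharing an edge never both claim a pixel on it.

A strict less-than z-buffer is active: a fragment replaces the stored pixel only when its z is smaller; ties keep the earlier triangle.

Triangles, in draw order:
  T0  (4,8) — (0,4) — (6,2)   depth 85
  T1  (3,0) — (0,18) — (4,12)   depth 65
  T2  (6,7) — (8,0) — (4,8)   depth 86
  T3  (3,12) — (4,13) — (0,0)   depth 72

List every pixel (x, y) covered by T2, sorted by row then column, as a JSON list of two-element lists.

T0:
  2·area = 32
  edge (4, 8)→(0, 4): d=(-4,-4) top-left  bias=+0
  edge (0, 4)→(6, 2): d=(6,-2) top-left  bias=+0
  edge (6, 2)→(4, 8): d=(-2,6) right/bottom  bias=-1
    (1,1)@(3, 3): e=[16,0,16] → █  [on edge]
    (2,1)@(5, 3): e=[24,4,4] → █
    (3,1)@(7, 3): e=[32,8,-8] → ·
    (0,2)@(1, 5): e=[0,8,24] → █  [on edge]
    (2,2)@(5, 5): e=[16,16,0] → ·  [on edge]
    (0,3)@(1, 7): e=[-8,20,20] → ·
    (1,3)@(3, 7): e=[0,24,8] → █  [on edge]
    (2,3)@(5, 7): e=[8,28,-4] → ·
    (1,4)@(3, 9): e=[-8,36,4] → ·
    (2,4)@(5, 9): e=[0,40,-8] → ·  [on edge]
    (1,5)@(3, 11): e=[-16,48,0] → ·  [on edge]
    (3,5)@(7, 11): e=[0,56,-24] → ·  [on edge]
    (0,8)@(1, 17): e=[-48,80,0] → ·  [on edge]
  covered (5 px):
    · · · ·
    · █ █ ·
    █ █ · ·
    · █ · ·
    · · · ·
    · · · ·
    · · · ·
    · · · ·
    · · · ·
    · · · ·
    · · · ·
    · · · ·
T1:
  2·area = 54  (B↔C swapped to make it positive)
  edge (3, 0)→(4, 12): d=(1,12) right/bottom  bias=-1
  edge (4, 12)→(0, 18): d=(-4,6) right/bottom  bias=-1
  edge (0, 18)→(3, 0): d=(3,-18) top-left  bias=+0
    (1,0)@(3, 1): e=[1,50,3] → █
    (2,0)@(5, 1): e=[-23,38,39] → ·
    (1,1)@(3, 3): e=[3,42,9] → █
    (2,1)@(5, 3): e=[-21,30,45] → ·
    (1,2)@(3, 5): e=[5,34,15] → █
    (2,2)@(5, 5): e=[-19,22,51] → ·
    (1,3)@(3, 7): e=[7,26,21] → █
    (2,3)@(5, 7): e=[-17,14,57] → ·
    (1,4)@(3, 9): e=[9,18,27] → █
    (2,4)@(5, 9): e=[-15,6,63] → ·
    (1,5)@(3, 11): e=[11,10,33] → █
    (2,5)@(5, 11): e=[-13,-2,69] → ·
  covered (9 px):
    · █ · ·
    · █ · ·
    · █ · ·
    · █ · ·
    · █ · ·
    · █ · ·
    █ █ · ·
    █ · · ·
    · · · ·
    · · · ·
    · · · ·
    · · · ·
T2:
  2·area = 12  (B↔C swapped to make it positive)
  edge (6, 7)→(4, 8): d=(-2,1) right/bottom  bias=-1
  edge (4, 8)→(8, 0): d=(4,-8) top-left  bias=+0
  edge (8, 0)→(6, 7): d=(-2,7) right/bottom  bias=-1
    (3,1)@(7, 3): e=[7,4,1] → █
    (3,2)@(7, 5): e=[3,12,-3] → ·
    (2,3)@(5, 7): e=[1,4,7] → █
    (3,3)@(7, 7): e=[-1,20,-7] → ·
    (2,4)@(5, 9): e=[-3,12,3] → ·
  covered (2 px):
    · · · ·
    · · · █
    · · · ·
    · · █ ·
    · · · ·
    · · · ·
    · · · ·
    · · · ·
    · · · ·
    · · · ·
    · · · ·
    · · · ·
T3:
  2·area = 9  (B↔C swapped to make it positive)
  edge (3, 12)→(0, 0): d=(-3,-12) top-left  bias=+0
  edge (0, 0)→(4, 13): d=(4,13) right/bottom  bias=-1
  edge (4, 13)→(3, 12): d=(-1,-1) top-left  bias=+0
    (1,5)@(3, 11): e=[3,5,1] → █
    (2,5)@(5, 11): e=[27,-21,3] → ·
    (1,6)@(3, 13): e=[-3,13,-1] → ·
  covered (1 px):
    · · · ·
    · · · ·
    · · · ·
    · · · ·
    · · · ·
    · █ · ·
    · · · ·
    · · · ·
    · · · ·
    · · · ·
    · · · ·
    · · · ·

Final: [[3,1],[2,3]]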